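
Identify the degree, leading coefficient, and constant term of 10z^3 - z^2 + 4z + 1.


Highest power of z is 3, with coefficient 10. Constant term is 1.
Degree = 3, leading coefficient = 10, constant term = 1


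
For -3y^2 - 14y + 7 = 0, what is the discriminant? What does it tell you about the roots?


D = b^2 - 4ac = (-14)^2 - 4(-3)(7) = 196 + 84 = 280
Since D > 0: two distinct irrational roots


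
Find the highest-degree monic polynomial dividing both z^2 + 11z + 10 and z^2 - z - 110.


Factor each:
  z^2 + 11z + 10 = (z + 10)(z + 1)
  z^2 - z - 110 = (z + 10)(z - 11)
Common monic factor: z + 10


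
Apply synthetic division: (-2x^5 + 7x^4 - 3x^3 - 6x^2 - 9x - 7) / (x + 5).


Synthetic division with c = -5. Coefficients: -2, 7, -3, -6, -9, -7
Bring down -2.
  -2 * -5 = 10; 10 + 7 = 17
  17 * -5 = -85; -85 - 3 = -88
  -88 * -5 = 440; 440 - 6 = 434
  434 * -5 = -2170; -2170 - 9 = -2179
  -2179 * -5 = 10895; 10895 - 7 = 10888
Quotient: -2x^4 + 17x^3 - 88x^2 + 434x - 2179, Remainder: 10888


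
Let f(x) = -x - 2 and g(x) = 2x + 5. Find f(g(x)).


Substitute g(x) into f:
f(g(x)) = -1*(2x + 5) + (-2)
Expand and combine: -2x - 7


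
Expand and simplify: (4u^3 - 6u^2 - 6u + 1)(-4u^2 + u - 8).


Distribute each term of the first polynomial:
  (4u^3)(-4u^2 + u - 8) = -16u^5 + 4u^4 - 32u^3
  (-6u^2)(-4u^2 + u - 8) = 24u^4 - 6u^3 + 48u^2
  (-6u)(-4u^2 + u - 8) = 24u^3 - 6u^2 + 48u
  (1)(-4u^2 + u - 8) = -4u^2 + u - 8
Sum: -16u^5 + 28u^4 - 14u^3 + 38u^2 + 49u - 8


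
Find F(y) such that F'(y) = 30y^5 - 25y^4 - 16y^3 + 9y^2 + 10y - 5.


Reverse power rule on each term:
  ∫ 30y^5 dy = 5y^6
  ∫ -25y^4 dy = -5y^5
  ∫ -16y^3 dy = -4y^4
  ∫ 9y^2 dy = 3y^3
  ∫ 10y dy = 5y^2
  ∫ -5 dy = -5y
F(y) = 5y^6 - 5y^5 - 4y^4 + 3y^3 + 5y^2 - 5y + C


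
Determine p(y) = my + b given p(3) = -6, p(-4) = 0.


p(y) = my + b. Using p(3)=-6, p(-4)=0:
m = (-6)/(3 + 4) = -6/7 = -6/7
b = -6 - m*(3) = -6 + 18/7 = -24/7
p(y) = -(6/7)y - (24/7)


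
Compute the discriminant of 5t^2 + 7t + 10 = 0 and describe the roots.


D = b^2 - 4ac = (7)^2 - 4(5)(10) = 49 - 200 = -151
Since D < 0: two complex conjugate roots (no real roots)


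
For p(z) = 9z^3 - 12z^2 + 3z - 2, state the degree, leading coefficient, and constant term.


Highest power of z is 3, with coefficient 9. Constant term is -2.
Degree = 3, leading coefficient = 9, constant term = -2


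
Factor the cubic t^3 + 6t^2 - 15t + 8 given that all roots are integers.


Try integer roots (divisors of 8). t=-8: p(-8)=0.
Divide out (t + 8): quotient is t^2 - 2t + 1.
Factor the quadratic: (t - 1)(t - 1)
Result: (t + 8)(t - 1)(t - 1)


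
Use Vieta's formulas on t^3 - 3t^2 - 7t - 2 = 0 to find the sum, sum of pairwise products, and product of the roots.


Monic cubic t^3+bt^2+ct+d=0: sum=-b, pairwise sum=c, product=-d.
b=-3, c=-7, d=-2
r1+r2+r3 = 3
r1r2+r1r3+r2r3 = -7
r1r2r3 = 2


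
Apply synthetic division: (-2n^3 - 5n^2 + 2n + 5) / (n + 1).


Synthetic division with c = -1. Coefficients: -2, -5, 2, 5
Bring down -2.
  -2 * -1 = 2; 2 - 5 = -3
  -3 * -1 = 3; 3 + 2 = 5
  5 * -1 = -5; -5 + 5 = 0
Quotient: -2n^2 - 3n + 5, Remainder: 0


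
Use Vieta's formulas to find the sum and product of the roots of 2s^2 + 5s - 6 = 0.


For as^2+bs+c=0: sum = -b/a, product = c/a.
a=2, b=5, c=-6
Sum = -(5)/2 = -5/2
Product = (-6)/2 = -3


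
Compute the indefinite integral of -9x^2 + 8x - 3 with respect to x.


Reverse power rule on each term:
  ∫ -9x^2 dx = -3x^3
  ∫ 8x dx = 4x^2
  ∫ -3 dx = -3x
F(x) = -3x^3 + 4x^2 - 3x + C


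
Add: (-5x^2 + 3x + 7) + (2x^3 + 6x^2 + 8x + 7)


Align terms by degree and add:
  -5x^2 + 3x + 7
+ 2x^3 + 6x^2 + 8x + 7
= 2x^3 + x^2 + 11x + 14


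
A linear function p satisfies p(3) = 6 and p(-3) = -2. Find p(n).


p(n) = mn + b. Using p(3)=6, p(-3)=-2:
m = (6 + 2)/(3 + 3) = 8/6 = 4/3
b = 6 - m*(3) = 6 - 4 = 2
p(n) = (4/3)n + 2


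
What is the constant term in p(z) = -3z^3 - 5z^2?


Read off the constant term: 0


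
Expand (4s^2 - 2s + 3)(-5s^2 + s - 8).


Distribute each term of the first polynomial:
  (4s^2)(-5s^2 + s - 8) = -20s^4 + 4s^3 - 32s^2
  (-2s)(-5s^2 + s - 8) = 10s^3 - 2s^2 + 16s
  (3)(-5s^2 + s - 8) = -15s^2 + 3s - 24
Sum: -20s^4 + 14s^3 - 49s^2 + 19s - 24


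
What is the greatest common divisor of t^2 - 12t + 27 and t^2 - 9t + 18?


Factor each:
  t^2 - 12t + 27 = (t - 3)(t - 9)
  t^2 - 9t + 18 = (t - 3)(t - 6)
Common monic factor: t - 3


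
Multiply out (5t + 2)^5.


Expand (5t + 2)^5 by repeated multiplication:
  (5t + 2)^2 = 25t^2 + 20t + 4
  (5t + 2)^3 = 125t^3 + 150t^2 + 60t + 8
  (5t + 2)^4 = 625t^4 + 1000t^3 + 600t^2 + 160t + 16
= 3125t^5 + 6250t^4 + 5000t^3 + 2000t^2 + 400t + 32


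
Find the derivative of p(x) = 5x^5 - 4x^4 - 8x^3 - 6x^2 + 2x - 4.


Apply the power rule term by term:
  d/dx(5x^5) = 25x^4
  d/dx(-4x^4) = -16x^3
  d/dx(-8x^3) = -24x^2
  d/dx(-6x^2) = -12x
  d/dx(2x) = 2
  d/dx(-4) = 0
p'(x) = 25x^4 - 16x^3 - 24x^2 - 12x + 2


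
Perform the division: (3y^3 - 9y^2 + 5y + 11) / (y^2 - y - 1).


(3y^3 - 9y^2 + 5y + 11) / (y^2 - y - 1)
Step 1: 3y * (y^2 - y - 1) = 3y^3 - 3y^2 - 3y; subtract.
Step 2: -6 * (y^2 - y - 1) = -6y^2 + 6y + 6; subtract.
Quotient: 3y - 6, Remainder: 2y + 5


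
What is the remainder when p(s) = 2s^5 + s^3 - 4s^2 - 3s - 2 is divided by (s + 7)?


By the Remainder Theorem, the remainder equals p(-7):
  2*(-7)^5 = -33614
  0*(-7)^4 = 0
  1*(-7)^3 = -343
  -4*(-7)^2 = -196
  -3*(-7)^1 = 21
  constant: -2
Sum: -33614 + 0 - 343 - 196 + 21 - 2 = -34134


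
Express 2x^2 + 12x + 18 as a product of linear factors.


Roots satisfy r1 + r2 = -b/a = -6 and r1*r2 = c/a = 9.
So r1 = -3, r2 = -3.
2x^2 + 12x + 18 = 2(x - r1)(x - r2) = 2(x + 3)(x + 3)


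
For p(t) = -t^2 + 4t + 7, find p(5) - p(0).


p(5) = 2
p(0) = 7
p(5) - p(0) = 2 - 7 = -5


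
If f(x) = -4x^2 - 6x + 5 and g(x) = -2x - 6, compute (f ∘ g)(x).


Substitute g(x) into f:
f(g(x)) = -4*(-2x - 6)^2 + (-6)*(-2x - 6) + 5
(-2x - 6)^2 = 4x^2 + 24x + 36
Expand and combine: -16x^2 - 84x - 103


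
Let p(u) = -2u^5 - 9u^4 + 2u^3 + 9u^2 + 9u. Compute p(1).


Using direct substitution:
  -2 * (1)^5 = -2
  -9 * (1)^4 = -9
  2 * (1)^3 = 2
  9 * (1)^2 = 9
  9 * (1)^1 = 9
  constant: 0
Sum = -2 - 9 + 2 + 9 + 9 + 0 = 9


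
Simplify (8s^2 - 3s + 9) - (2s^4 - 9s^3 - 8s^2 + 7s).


Distribute the minus sign:
  (8s^2 - 3s + 9)
- (2s^4 - 9s^3 - 8s^2 + 7s)
Negate second polynomial: -2s^4 + 9s^3 + 8s^2 - 7s
Add: -2s^4 + 9s^3 + 16s^2 - 10s + 9


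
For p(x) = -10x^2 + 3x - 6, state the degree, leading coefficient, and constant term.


Highest power of x is 2, with coefficient -10. Constant term is -6.
Degree = 2, leading coefficient = -10, constant term = -6


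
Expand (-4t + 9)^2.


Expand (-4t + 9)^2 by repeated multiplication:
= 16t^2 - 72t + 81


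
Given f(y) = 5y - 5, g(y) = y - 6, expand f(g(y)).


Substitute g(y) into f:
f(g(y)) = 5*(y - 6) + (-5)
Expand and combine: 5y - 35


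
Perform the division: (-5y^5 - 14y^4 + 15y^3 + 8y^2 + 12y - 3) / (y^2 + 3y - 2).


(-5y^5 - 14y^4 + 15y^3 + 8y^2 + 12y - 3) / (y^2 + 3y - 2)
Step 1: -5y^3 * (y^2 + 3y - 2) = -5y^5 - 15y^4 + 10y^3; subtract.
Step 2: y^2 * (y^2 + 3y - 2) = y^4 + 3y^3 - 2y^2; subtract.
Step 3: 2y * (y^2 + 3y - 2) = 2y^3 + 6y^2 - 4y; subtract.
Step 4: 4 * (y^2 + 3y - 2) = 4y^2 + 12y - 8; subtract.
Quotient: -5y^3 + y^2 + 2y + 4, Remainder: 4y + 5


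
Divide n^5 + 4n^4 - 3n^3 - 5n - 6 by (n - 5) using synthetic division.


Synthetic division with c = 5. Coefficients: 1, 4, -3, 0, -5, -6
Bring down 1.
  1 * 5 = 5; 5 + 4 = 9
  9 * 5 = 45; 45 - 3 = 42
  42 * 5 = 210; 210 + 0 = 210
  210 * 5 = 1050; 1050 - 5 = 1045
  1045 * 5 = 5225; 5225 - 6 = 5219
Quotient: n^4 + 9n^3 + 42n^2 + 210n + 1045, Remainder: 5219


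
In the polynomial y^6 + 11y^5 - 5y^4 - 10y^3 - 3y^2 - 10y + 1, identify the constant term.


Read off the constant term: 1


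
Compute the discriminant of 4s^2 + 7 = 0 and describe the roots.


D = b^2 - 4ac = (0)^2 - 4(4)(7) = 0 - 112 = -112
Since D < 0: two complex conjugate roots (no real roots)


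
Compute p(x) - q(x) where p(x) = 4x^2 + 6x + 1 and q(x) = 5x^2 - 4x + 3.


Distribute the minus sign:
  (4x^2 + 6x + 1)
- (5x^2 - 4x + 3)
Negate second polynomial: -5x^2 + 4x - 3
Add: -x^2 + 10x - 2


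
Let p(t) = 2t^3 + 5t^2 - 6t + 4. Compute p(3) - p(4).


p(3) = 85
p(4) = 188
p(3) - p(4) = 85 - 188 = -103


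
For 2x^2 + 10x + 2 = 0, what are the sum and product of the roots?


For ax^2+bx+c=0: sum = -b/a, product = c/a.
a=2, b=10, c=2
Sum = -(10)/2 = -5
Product = (2)/2 = 1


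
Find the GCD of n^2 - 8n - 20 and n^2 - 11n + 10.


Factor each:
  n^2 - 8n - 20 = (n - 10)(n + 2)
  n^2 - 11n + 10 = (n - 10)(n - 1)
Common monic factor: n - 10


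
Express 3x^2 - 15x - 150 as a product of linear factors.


Roots satisfy r1 + r2 = -b/a = 5 and r1*r2 = c/a = -50.
So r1 = -5, r2 = 10.
3x^2 - 15x - 150 = 3(x - r1)(x - r2) = 3(x + 5)(x - 10)


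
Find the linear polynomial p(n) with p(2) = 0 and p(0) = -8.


p(n) = mn + b. Using p(2)=0, p(0)=-8:
m = (0 + 8)/(2) = 8/2 = 4
b = 0 - m*(2) = 0 - 8 = -8
p(n) = 4n - 8


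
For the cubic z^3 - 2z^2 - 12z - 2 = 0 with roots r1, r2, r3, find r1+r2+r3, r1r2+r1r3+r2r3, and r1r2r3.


Monic cubic z^3+bz^2+cz+d=0: sum=-b, pairwise sum=c, product=-d.
b=-2, c=-12, d=-2
r1+r2+r3 = 2
r1r2+r1r3+r2r3 = -12
r1r2r3 = 2


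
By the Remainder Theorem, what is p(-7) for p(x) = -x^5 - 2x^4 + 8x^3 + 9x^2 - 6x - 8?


By the Remainder Theorem, the remainder equals p(-7):
  -1*(-7)^5 = 16807
  -2*(-7)^4 = -4802
  8*(-7)^3 = -2744
  9*(-7)^2 = 441
  -6*(-7)^1 = 42
  constant: -8
Sum: 16807 - 4802 - 2744 + 441 + 42 - 8 = 9736


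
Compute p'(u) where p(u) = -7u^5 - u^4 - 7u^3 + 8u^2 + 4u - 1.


Apply the power rule term by term:
  d/du(-7u^5) = -35u^4
  d/du(-u^4) = -4u^3
  d/du(-7u^3) = -21u^2
  d/du(8u^2) = 16u
  d/du(4u) = 4
  d/du(-1) = 0
p'(u) = -35u^4 - 4u^3 - 21u^2 + 16u + 4


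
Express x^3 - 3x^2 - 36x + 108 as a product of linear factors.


Try integer roots (divisors of 108). x=6: p(6)=0.
Divide out (x - 6): quotient is x^2 + 3x - 18.
Factor the quadratic: (x - 3)(x + 6)
Result: (x - 6)(x - 3)(x + 6)


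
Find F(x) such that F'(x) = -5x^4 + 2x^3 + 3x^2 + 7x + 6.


Reverse power rule on each term:
  ∫ -5x^4 dx = -x^5
  ∫ 2x^3 dx = (1/2)x^4
  ∫ 3x^2 dx = x^3
  ∫ 7x dx = (7/2)x^2
  ∫ 6 dx = 6x
F(x) = -x^5 + (1/2)x^4 + x^3 + (7/2)x^2 + 6x + C


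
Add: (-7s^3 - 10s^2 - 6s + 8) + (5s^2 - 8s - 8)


Align terms by degree and add:
  -7s^3 - 10s^2 - 6s + 8
+ 5s^2 - 8s - 8
= -7s^3 - 5s^2 - 14s


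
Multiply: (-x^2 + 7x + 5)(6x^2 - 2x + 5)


Distribute each term of the first polynomial:
  (-x^2)(6x^2 - 2x + 5) = -6x^4 + 2x^3 - 5x^2
  (7x)(6x^2 - 2x + 5) = 42x^3 - 14x^2 + 35x
  (5)(6x^2 - 2x + 5) = 30x^2 - 10x + 25
Sum: -6x^4 + 44x^3 + 11x^2 + 25x + 25


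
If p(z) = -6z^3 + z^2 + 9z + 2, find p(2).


Using direct substitution:
  -6 * (2)^3 = -48
  1 * (2)^2 = 4
  9 * (2)^1 = 18
  constant: 2
Sum = -48 + 4 + 18 + 2 = -24


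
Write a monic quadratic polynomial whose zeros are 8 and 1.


p(u) = (u - 8)(u - 1)
Expand: u^2 - 9u + 8


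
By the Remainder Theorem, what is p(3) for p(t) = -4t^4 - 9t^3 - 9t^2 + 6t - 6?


By the Remainder Theorem, the remainder equals p(3):
  -4*(3)^4 = -324
  -9*(3)^3 = -243
  -9*(3)^2 = -81
  6*(3)^1 = 18
  constant: -6
Sum: -324 - 243 - 81 + 18 - 6 = -636


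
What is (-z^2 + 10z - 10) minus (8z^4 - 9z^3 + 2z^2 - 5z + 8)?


Distribute the minus sign:
  (-z^2 + 10z - 10)
- (8z^4 - 9z^3 + 2z^2 - 5z + 8)
Negate second polynomial: -8z^4 + 9z^3 - 2z^2 + 5z - 8
Add: -8z^4 + 9z^3 - 3z^2 + 15z - 18


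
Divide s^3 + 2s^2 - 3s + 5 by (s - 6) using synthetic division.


Synthetic division with c = 6. Coefficients: 1, 2, -3, 5
Bring down 1.
  1 * 6 = 6; 6 + 2 = 8
  8 * 6 = 48; 48 - 3 = 45
  45 * 6 = 270; 270 + 5 = 275
Quotient: s^2 + 8s + 45, Remainder: 275


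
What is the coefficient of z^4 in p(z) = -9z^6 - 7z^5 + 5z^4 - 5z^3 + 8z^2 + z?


Read off the coefficient of z^4: 5


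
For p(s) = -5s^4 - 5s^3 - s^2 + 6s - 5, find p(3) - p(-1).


p(3) = -536
p(-1) = -12
p(3) - p(-1) = -536 + 12 = -524


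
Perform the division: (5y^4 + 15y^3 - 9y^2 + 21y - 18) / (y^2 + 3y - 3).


(5y^4 + 15y^3 - 9y^2 + 21y - 18) / (y^2 + 3y - 3)
Step 1: 5y^2 * (y^2 + 3y - 3) = 5y^4 + 15y^3 - 15y^2; subtract.
Step 2: 0 * (y^2 + 3y - 3) = 0; subtract.
Step 3: 6 * (y^2 + 3y - 3) = 6y^2 + 18y - 18; subtract.
Quotient: 5y^2 + 6, Remainder: 3y


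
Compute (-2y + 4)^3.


Expand (-2y + 4)^3 by repeated multiplication:
  (-2y + 4)^2 = 4y^2 - 16y + 16
= -8y^3 + 48y^2 - 96y + 64


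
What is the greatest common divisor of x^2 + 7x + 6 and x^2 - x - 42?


Factor each:
  x^2 + 7x + 6 = (x + 6)(x + 1)
  x^2 - x - 42 = (x + 6)(x - 7)
Common monic factor: x + 6


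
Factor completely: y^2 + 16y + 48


Roots satisfy r1 + r2 = -b/a = -16 and r1*r2 = c/a = 48.
So r1 = -12, r2 = -4.
y^2 + 16y + 48 = (y - r1)(y - r2) = (y + 12)(y + 4)


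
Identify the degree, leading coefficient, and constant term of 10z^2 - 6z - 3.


Highest power of z is 2, with coefficient 10. Constant term is -3.
Degree = 2, leading coefficient = 10, constant term = -3


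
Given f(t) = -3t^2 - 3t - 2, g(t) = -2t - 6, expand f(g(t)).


Substitute g(t) into f:
f(g(t)) = -3*(-2t - 6)^2 + (-3)*(-2t - 6) + (-2)
(-2t - 6)^2 = 4t^2 + 24t + 36
Expand and combine: -12t^2 - 66t - 92


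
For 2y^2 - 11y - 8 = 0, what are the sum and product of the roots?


For ay^2+by+c=0: sum = -b/a, product = c/a.
a=2, b=-11, c=-8
Sum = -(-11)/2 = 11/2
Product = (-8)/2 = -4


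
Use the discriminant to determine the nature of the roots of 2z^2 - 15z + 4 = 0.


D = b^2 - 4ac = (-15)^2 - 4(2)(4) = 225 - 32 = 193
Since D > 0: two distinct irrational roots


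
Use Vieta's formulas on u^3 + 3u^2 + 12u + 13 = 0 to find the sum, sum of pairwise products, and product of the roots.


Monic cubic u^3+bu^2+cu+d=0: sum=-b, pairwise sum=c, product=-d.
b=3, c=12, d=13
r1+r2+r3 = -3
r1r2+r1r3+r2r3 = 12
r1r2r3 = -13


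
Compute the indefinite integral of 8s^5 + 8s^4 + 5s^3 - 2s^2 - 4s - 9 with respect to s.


Reverse power rule on each term:
  ∫ 8s^5 ds = (4/3)s^6
  ∫ 8s^4 ds = (8/5)s^5
  ∫ 5s^3 ds = (5/4)s^4
  ∫ -2s^2 ds = -(2/3)s^3
  ∫ -4s ds = -2s^2
  ∫ -9 ds = -9s
F(s) = (4/3)s^6 + (8/5)s^5 + (5/4)s^4 - (2/3)s^3 - 2s^2 - 9s + C


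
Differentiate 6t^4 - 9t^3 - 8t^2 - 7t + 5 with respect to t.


Apply the power rule term by term:
  d/dt(6t^4) = 24t^3
  d/dt(-9t^3) = -27t^2
  d/dt(-8t^2) = -16t
  d/dt(-7t) = -7
  d/dt(5) = 0
p'(t) = 24t^3 - 27t^2 - 16t - 7


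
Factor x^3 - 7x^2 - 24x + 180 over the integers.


Try integer roots (divisors of 180). x=6: p(6)=0.
Divide out (x - 6): quotient is x^2 - x - 30.
Factor the quadratic: (x - 6)(x + 5)
Result: (x - 6)(x - 6)(x + 5)


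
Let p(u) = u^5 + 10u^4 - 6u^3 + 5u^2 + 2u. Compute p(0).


Using direct substitution:
  1 * (0)^5 = 0
  10 * (0)^4 = 0
  -6 * (0)^3 = 0
  5 * (0)^2 = 0
  2 * (0)^1 = 0
  constant: 0
Sum = 0 + 0 + 0 + 0 + 0 + 0 = 0


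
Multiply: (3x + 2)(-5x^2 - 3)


Distribute each term of the first polynomial:
  (3x)(-5x^2 - 3) = -15x^3 - 9x
  (2)(-5x^2 - 3) = -10x^2 - 6
Sum: -15x^3 - 10x^2 - 9x - 6


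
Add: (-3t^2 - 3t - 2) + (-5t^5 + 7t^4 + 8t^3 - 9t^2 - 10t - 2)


Align terms by degree and add:
  -3t^2 - 3t - 2
  -5t^5 + 7t^4 + 8t^3 - 9t^2 - 10t - 2
= -5t^5 + 7t^4 + 8t^3 - 12t^2 - 13t - 4


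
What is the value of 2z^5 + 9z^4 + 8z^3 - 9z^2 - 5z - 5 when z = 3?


Using direct substitution:
  2 * (3)^5 = 486
  9 * (3)^4 = 729
  8 * (3)^3 = 216
  -9 * (3)^2 = -81
  -5 * (3)^1 = -15
  constant: -5
Sum = 486 + 729 + 216 - 81 - 15 - 5 = 1330


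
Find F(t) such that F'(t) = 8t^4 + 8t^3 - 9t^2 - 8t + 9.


Reverse power rule on each term:
  ∫ 8t^4 dt = (8/5)t^5
  ∫ 8t^3 dt = 2t^4
  ∫ -9t^2 dt = -3t^3
  ∫ -8t dt = -4t^2
  ∫ 9 dt = 9t
F(t) = (8/5)t^5 + 2t^4 - 3t^3 - 4t^2 + 9t + C


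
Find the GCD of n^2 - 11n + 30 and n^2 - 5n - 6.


Factor each:
  n^2 - 11n + 30 = (n - 6)(n - 5)
  n^2 - 5n - 6 = (n - 6)(n + 1)
Common monic factor: n - 6


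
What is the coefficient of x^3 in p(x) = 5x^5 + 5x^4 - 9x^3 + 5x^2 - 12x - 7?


Read off the coefficient of x^3: -9


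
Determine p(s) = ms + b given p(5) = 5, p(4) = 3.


p(s) = ms + b. Using p(5)=5, p(4)=3:
m = (5 - 3)/(5 - 4) = 2/1 = 2
b = 5 - m*(5) = 5 - 10 = -5
p(s) = 2s - 5


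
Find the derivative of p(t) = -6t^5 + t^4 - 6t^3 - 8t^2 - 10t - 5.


Apply the power rule term by term:
  d/dt(-6t^5) = -30t^4
  d/dt(t^4) = 4t^3
  d/dt(-6t^3) = -18t^2
  d/dt(-8t^2) = -16t
  d/dt(-10t) = -10
  d/dt(-5) = 0
p'(t) = -30t^4 + 4t^3 - 18t^2 - 16t - 10


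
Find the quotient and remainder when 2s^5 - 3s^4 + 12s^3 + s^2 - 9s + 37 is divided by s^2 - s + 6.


(2s^5 - 3s^4 + 12s^3 + s^2 - 9s + 37) / (s^2 - s + 6)
Step 1: 2s^3 * (s^2 - s + 6) = 2s^5 - 2s^4 + 12s^3; subtract.
Step 2: -s^2 * (s^2 - s + 6) = -s^4 + s^3 - 6s^2; subtract.
Step 3: -s * (s^2 - s + 6) = -s^3 + s^2 - 6s; subtract.
Step 4: 6 * (s^2 - s + 6) = 6s^2 - 6s + 36; subtract.
Quotient: 2s^3 - s^2 - s + 6, Remainder: 3s + 1


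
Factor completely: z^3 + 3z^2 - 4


Try integer roots (divisors of -4). z=-2: p(-2)=0.
Divide out (z + 2): quotient is z^2 + z - 2.
Factor the quadratic: (z - 1)(z + 2)
Result: (z + 2)(z - 1)(z + 2)


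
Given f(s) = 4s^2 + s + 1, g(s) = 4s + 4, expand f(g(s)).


Substitute g(s) into f:
f(g(s)) = 4*(4s + 4)^2 + 1*(4s + 4) + 1
(4s + 4)^2 = 16s^2 + 32s + 16
Expand and combine: 64s^2 + 132s + 69


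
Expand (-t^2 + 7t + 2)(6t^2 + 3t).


Distribute each term of the first polynomial:
  (-t^2)(6t^2 + 3t) = -6t^4 - 3t^3
  (7t)(6t^2 + 3t) = 42t^3 + 21t^2
  (2)(6t^2 + 3t) = 12t^2 + 6t
Sum: -6t^4 + 39t^3 + 33t^2 + 6t


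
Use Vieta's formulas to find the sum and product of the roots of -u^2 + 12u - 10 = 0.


For au^2+bu+c=0: sum = -b/a, product = c/a.
a=-1, b=12, c=-10
Sum = -(12)/-1 = 12
Product = (-10)/-1 = 10


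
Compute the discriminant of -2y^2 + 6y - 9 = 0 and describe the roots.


D = b^2 - 4ac = (6)^2 - 4(-2)(-9) = 36 - 72 = -36
Since D < 0: two complex conjugate roots (no real roots)


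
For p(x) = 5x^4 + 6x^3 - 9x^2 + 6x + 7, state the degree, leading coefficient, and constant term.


Highest power of x is 4, with coefficient 5. Constant term is 7.
Degree = 4, leading coefficient = 5, constant term = 7


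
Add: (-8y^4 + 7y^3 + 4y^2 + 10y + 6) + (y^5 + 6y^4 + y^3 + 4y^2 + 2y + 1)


Align terms by degree and add:
  -8y^4 + 7y^3 + 4y^2 + 10y + 6
+ y^5 + 6y^4 + y^3 + 4y^2 + 2y + 1
= y^5 - 2y^4 + 8y^3 + 8y^2 + 12y + 7


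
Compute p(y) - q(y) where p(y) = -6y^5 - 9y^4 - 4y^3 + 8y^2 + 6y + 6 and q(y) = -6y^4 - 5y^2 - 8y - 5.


Distribute the minus sign:
  (-6y^5 - 9y^4 - 4y^3 + 8y^2 + 6y + 6)
- (-6y^4 - 5y^2 - 8y - 5)
Negate second polynomial: 6y^4 + 5y^2 + 8y + 5
Add: -6y^5 - 3y^4 - 4y^3 + 13y^2 + 14y + 11


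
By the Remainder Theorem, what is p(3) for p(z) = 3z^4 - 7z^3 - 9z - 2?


By the Remainder Theorem, the remainder equals p(3):
  3*(3)^4 = 243
  -7*(3)^3 = -189
  0*(3)^2 = 0
  -9*(3)^1 = -27
  constant: -2
Sum: 243 - 189 + 0 - 27 - 2 = 25


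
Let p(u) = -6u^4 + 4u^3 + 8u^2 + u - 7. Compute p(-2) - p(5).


p(-2) = -105
p(5) = -3052
p(-2) - p(5) = -105 + 3052 = 2947


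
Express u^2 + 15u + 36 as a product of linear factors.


Roots satisfy r1 + r2 = -b/a = -15 and r1*r2 = c/a = 36.
So r1 = -12, r2 = -3.
u^2 + 15u + 36 = (u - r1)(u - r2) = (u + 12)(u + 3)


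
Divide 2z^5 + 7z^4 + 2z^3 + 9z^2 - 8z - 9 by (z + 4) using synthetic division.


Synthetic division with c = -4. Coefficients: 2, 7, 2, 9, -8, -9
Bring down 2.
  2 * -4 = -8; -8 + 7 = -1
  -1 * -4 = 4; 4 + 2 = 6
  6 * -4 = -24; -24 + 9 = -15
  -15 * -4 = 60; 60 - 8 = 52
  52 * -4 = -208; -208 - 9 = -217
Quotient: 2z^4 - z^3 + 6z^2 - 15z + 52, Remainder: -217


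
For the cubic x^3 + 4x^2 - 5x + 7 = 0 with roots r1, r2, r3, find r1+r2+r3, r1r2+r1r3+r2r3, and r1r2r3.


Monic cubic x^3+bx^2+cx+d=0: sum=-b, pairwise sum=c, product=-d.
b=4, c=-5, d=7
r1+r2+r3 = -4
r1r2+r1r3+r2r3 = -5
r1r2r3 = -7


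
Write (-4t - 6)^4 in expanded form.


Expand (-4t - 6)^4 by repeated multiplication:
  (-4t - 6)^2 = 16t^2 + 48t + 36
  (-4t - 6)^3 = -64t^3 - 288t^2 - 432t - 216
= 256t^4 + 1536t^3 + 3456t^2 + 3456t + 1296


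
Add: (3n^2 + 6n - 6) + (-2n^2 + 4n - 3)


Align terms by degree and add:
  3n^2 + 6n - 6
  -2n^2 + 4n - 3
= n^2 + 10n - 9


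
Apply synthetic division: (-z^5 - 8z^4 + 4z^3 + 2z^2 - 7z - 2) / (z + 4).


Synthetic division with c = -4. Coefficients: -1, -8, 4, 2, -7, -2
Bring down -1.
  -1 * -4 = 4; 4 - 8 = -4
  -4 * -4 = 16; 16 + 4 = 20
  20 * -4 = -80; -80 + 2 = -78
  -78 * -4 = 312; 312 - 7 = 305
  305 * -4 = -1220; -1220 - 2 = -1222
Quotient: -z^4 - 4z^3 + 20z^2 - 78z + 305, Remainder: -1222


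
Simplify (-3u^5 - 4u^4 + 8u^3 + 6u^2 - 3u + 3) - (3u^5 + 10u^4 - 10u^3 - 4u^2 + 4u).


Distribute the minus sign:
  (-3u^5 - 4u^4 + 8u^3 + 6u^2 - 3u + 3)
- (3u^5 + 10u^4 - 10u^3 - 4u^2 + 4u)
Negate second polynomial: -3u^5 - 10u^4 + 10u^3 + 4u^2 - 4u
Add: -6u^5 - 14u^4 + 18u^3 + 10u^2 - 7u + 3


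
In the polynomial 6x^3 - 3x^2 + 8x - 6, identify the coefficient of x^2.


Read off the coefficient of x^2: -3


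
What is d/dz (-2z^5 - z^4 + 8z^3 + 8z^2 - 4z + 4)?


Apply the power rule term by term:
  d/dz(-2z^5) = -10z^4
  d/dz(-z^4) = -4z^3
  d/dz(8z^3) = 24z^2
  d/dz(8z^2) = 16z
  d/dz(-4z) = -4
  d/dz(4) = 0
p'(z) = -10z^4 - 4z^3 + 24z^2 + 16z - 4


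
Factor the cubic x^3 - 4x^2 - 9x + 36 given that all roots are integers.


Try integer roots (divisors of 36). x=-3: p(-3)=0.
Divide out (x + 3): quotient is x^2 - 7x + 12.
Factor the quadratic: (x - 4)(x - 3)
Result: (x + 3)(x - 4)(x - 3)


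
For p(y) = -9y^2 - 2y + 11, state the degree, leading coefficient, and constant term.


Highest power of y is 2, with coefficient -9. Constant term is 11.
Degree = 2, leading coefficient = -9, constant term = 11


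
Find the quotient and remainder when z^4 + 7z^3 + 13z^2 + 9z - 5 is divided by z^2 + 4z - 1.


(z^4 + 7z^3 + 13z^2 + 9z - 5) / (z^2 + 4z - 1)
Step 1: z^2 * (z^2 + 4z - 1) = z^4 + 4z^3 - z^2; subtract.
Step 2: 3z * (z^2 + 4z - 1) = 3z^3 + 12z^2 - 3z; subtract.
Step 3: 2 * (z^2 + 4z - 1) = 2z^2 + 8z - 2; subtract.
Quotient: z^2 + 3z + 2, Remainder: 4z - 3


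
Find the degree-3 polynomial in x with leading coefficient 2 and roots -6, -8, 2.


p(x) = 2(x + 6)(x + 8)(x - 2)
Expand: 2x^3 + 24x^2 + 40x - 192


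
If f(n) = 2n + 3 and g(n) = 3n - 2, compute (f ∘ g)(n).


Substitute g(n) into f:
f(g(n)) = 2*(3n - 2) + 3
Expand and combine: 6n - 1


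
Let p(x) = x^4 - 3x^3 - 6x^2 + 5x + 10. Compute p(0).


Using direct substitution:
  1 * (0)^4 = 0
  -3 * (0)^3 = 0
  -6 * (0)^2 = 0
  5 * (0)^1 = 0
  constant: 10
Sum = 0 + 0 + 0 + 0 + 10 = 10


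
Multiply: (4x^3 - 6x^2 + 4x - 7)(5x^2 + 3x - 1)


Distribute each term of the first polynomial:
  (4x^3)(5x^2 + 3x - 1) = 20x^5 + 12x^4 - 4x^3
  (-6x^2)(5x^2 + 3x - 1) = -30x^4 - 18x^3 + 6x^2
  (4x)(5x^2 + 3x - 1) = 20x^3 + 12x^2 - 4x
  (-7)(5x^2 + 3x - 1) = -35x^2 - 21x + 7
Sum: 20x^5 - 18x^4 - 2x^3 - 17x^2 - 25x + 7


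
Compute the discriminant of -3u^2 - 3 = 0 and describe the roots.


D = b^2 - 4ac = (0)^2 - 4(-3)(-3) = 0 - 36 = -36
Since D < 0: two complex conjugate roots (no real roots)


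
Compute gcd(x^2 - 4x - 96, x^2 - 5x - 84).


Factor each:
  x^2 - 4x - 96 = (x - 12)(x + 8)
  x^2 - 5x - 84 = (x - 12)(x + 7)
Common monic factor: x - 12


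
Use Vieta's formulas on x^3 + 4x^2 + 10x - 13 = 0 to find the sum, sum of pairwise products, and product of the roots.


Monic cubic x^3+bx^2+cx+d=0: sum=-b, pairwise sum=c, product=-d.
b=4, c=10, d=-13
r1+r2+r3 = -4
r1r2+r1r3+r2r3 = 10
r1r2r3 = 13


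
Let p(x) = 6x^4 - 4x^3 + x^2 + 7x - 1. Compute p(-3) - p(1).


p(-3) = 581
p(1) = 9
p(-3) - p(1) = 581 - 9 = 572


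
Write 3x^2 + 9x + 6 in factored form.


Roots satisfy r1 + r2 = -b/a = -3 and r1*r2 = c/a = 2.
So r1 = -1, r2 = -2.
3x^2 + 9x + 6 = 3(x - r1)(x - r2) = 3(x + 1)(x + 2)


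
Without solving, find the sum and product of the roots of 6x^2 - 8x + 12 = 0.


For ax^2+bx+c=0: sum = -b/a, product = c/a.
a=6, b=-8, c=12
Sum = -(-8)/6 = 4/3
Product = (12)/6 = 2


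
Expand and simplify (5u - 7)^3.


Expand (5u - 7)^3 by repeated multiplication:
  (5u - 7)^2 = 25u^2 - 70u + 49
= 125u^3 - 525u^2 + 735u - 343


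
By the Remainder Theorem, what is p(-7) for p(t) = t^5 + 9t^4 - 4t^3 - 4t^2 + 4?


By the Remainder Theorem, the remainder equals p(-7):
  1*(-7)^5 = -16807
  9*(-7)^4 = 21609
  -4*(-7)^3 = 1372
  -4*(-7)^2 = -196
  0*(-7)^1 = 0
  constant: 4
Sum: -16807 + 21609 + 1372 - 196 + 0 + 4 = 5982


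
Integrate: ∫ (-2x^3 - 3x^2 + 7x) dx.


Reverse power rule on each term:
  ∫ -2x^3 dx = -(1/2)x^4
  ∫ -3x^2 dx = -x^3
  ∫ 7x dx = (7/2)x^2
F(x) = -(1/2)x^4 - x^3 + (7/2)x^2 + C


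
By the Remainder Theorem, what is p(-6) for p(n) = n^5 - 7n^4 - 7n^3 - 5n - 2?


By the Remainder Theorem, the remainder equals p(-6):
  1*(-6)^5 = -7776
  -7*(-6)^4 = -9072
  -7*(-6)^3 = 1512
  0*(-6)^2 = 0
  -5*(-6)^1 = 30
  constant: -2
Sum: -7776 - 9072 + 1512 + 0 + 30 - 2 = -15308


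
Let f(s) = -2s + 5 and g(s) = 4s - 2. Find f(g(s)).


Substitute g(s) into f:
f(g(s)) = -2*(4s - 2) + 5
Expand and combine: -8s + 9


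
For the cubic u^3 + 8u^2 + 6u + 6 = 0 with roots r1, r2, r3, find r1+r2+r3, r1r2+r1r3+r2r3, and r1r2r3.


Monic cubic u^3+bu^2+cu+d=0: sum=-b, pairwise sum=c, product=-d.
b=8, c=6, d=6
r1+r2+r3 = -8
r1r2+r1r3+r2r3 = 6
r1r2r3 = -6


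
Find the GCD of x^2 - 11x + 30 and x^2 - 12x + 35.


Factor each:
  x^2 - 11x + 30 = (x - 5)(x - 6)
  x^2 - 12x + 35 = (x - 5)(x - 7)
Common monic factor: x - 5


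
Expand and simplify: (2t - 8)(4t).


Distribute each term of the first polynomial:
  (2t)(4t) = 8t^2
  (-8)(4t) = -32t
Sum: 8t^2 - 32t


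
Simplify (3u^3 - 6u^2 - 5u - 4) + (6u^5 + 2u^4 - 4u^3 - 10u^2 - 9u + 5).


Align terms by degree and add:
  3u^3 - 6u^2 - 5u - 4
+ 6u^5 + 2u^4 - 4u^3 - 10u^2 - 9u + 5
= 6u^5 + 2u^4 - u^3 - 16u^2 - 14u + 1


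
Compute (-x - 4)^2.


Expand (-x - 4)^2 by repeated multiplication:
= x^2 + 8x + 16


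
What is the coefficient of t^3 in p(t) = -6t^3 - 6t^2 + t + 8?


Read off the coefficient of t^3: -6


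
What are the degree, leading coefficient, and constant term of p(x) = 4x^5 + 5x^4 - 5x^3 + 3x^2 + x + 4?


Highest power of x is 5, with coefficient 4. Constant term is 4.
Degree = 5, leading coefficient = 4, constant term = 4


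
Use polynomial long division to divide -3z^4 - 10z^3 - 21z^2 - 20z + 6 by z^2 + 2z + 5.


(-3z^4 - 10z^3 - 21z^2 - 20z + 6) / (z^2 + 2z + 5)
Step 1: -3z^2 * (z^2 + 2z + 5) = -3z^4 - 6z^3 - 15z^2; subtract.
Step 2: -4z * (z^2 + 2z + 5) = -4z^3 - 8z^2 - 20z; subtract.
Step 3: 2 * (z^2 + 2z + 5) = 2z^2 + 4z + 10; subtract.
Quotient: -3z^2 - 4z + 2, Remainder: -4z - 4


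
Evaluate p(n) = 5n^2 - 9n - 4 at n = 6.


Using direct substitution:
  5 * (6)^2 = 180
  -9 * (6)^1 = -54
  constant: -4
Sum = 180 - 54 - 4 = 122


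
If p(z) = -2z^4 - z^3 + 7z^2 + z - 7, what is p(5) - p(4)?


p(5) = -1202
p(4) = -467
p(5) - p(4) = -1202 + 467 = -735


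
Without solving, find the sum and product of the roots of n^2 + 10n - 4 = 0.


For an^2+bn+c=0: sum = -b/a, product = c/a.
a=1, b=10, c=-4
Sum = -(10)/1 = -10
Product = (-4)/1 = -4


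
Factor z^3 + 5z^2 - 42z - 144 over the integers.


Try integer roots (divisors of -144). z=-8: p(-8)=0.
Divide out (z + 8): quotient is z^2 - 3z - 18.
Factor the quadratic: (z + 3)(z - 6)
Result: (z + 8)(z + 3)(z - 6)


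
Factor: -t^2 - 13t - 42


Roots satisfy r1 + r2 = -b/a = -13 and r1*r2 = c/a = 42.
So r1 = -6, r2 = -7.
-t^2 - 13t - 42 = -(t - r1)(t - r2) = -(t + 6)(t + 7)


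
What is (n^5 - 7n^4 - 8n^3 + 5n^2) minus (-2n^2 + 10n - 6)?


Distribute the minus sign:
  (n^5 - 7n^4 - 8n^3 + 5n^2)
- (-2n^2 + 10n - 6)
Negate second polynomial: 2n^2 - 10n + 6
Add: n^5 - 7n^4 - 8n^3 + 7n^2 - 10n + 6


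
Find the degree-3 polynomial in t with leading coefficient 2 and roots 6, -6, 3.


p(t) = 2(t - 6)(t + 6)(t - 3)
Expand: 2t^3 - 6t^2 - 72t + 216


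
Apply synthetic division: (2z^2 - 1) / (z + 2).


Synthetic division with c = -2. Coefficients: 2, 0, -1
Bring down 2.
  2 * -2 = -4; -4 + 0 = -4
  -4 * -2 = 8; 8 - 1 = 7
Quotient: 2z - 4, Remainder: 7


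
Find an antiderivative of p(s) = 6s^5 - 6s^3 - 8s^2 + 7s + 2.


Reverse power rule on each term:
  ∫ 6s^5 ds = s^6
  ∫ -6s^3 ds = -(3/2)s^4
  ∫ -8s^2 ds = -(8/3)s^3
  ∫ 7s ds = (7/2)s^2
  ∫ 2 ds = 2s
F(s) = s^6 - (3/2)s^4 - (8/3)s^3 + (7/2)s^2 + 2s + C


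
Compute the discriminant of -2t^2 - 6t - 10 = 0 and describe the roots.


D = b^2 - 4ac = (-6)^2 - 4(-2)(-10) = 36 - 80 = -44
Since D < 0: two complex conjugate roots (no real roots)


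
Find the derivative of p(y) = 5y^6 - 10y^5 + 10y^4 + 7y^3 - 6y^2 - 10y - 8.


Apply the power rule term by term:
  d/dy(5y^6) = 30y^5
  d/dy(-10y^5) = -50y^4
  d/dy(10y^4) = 40y^3
  d/dy(7y^3) = 21y^2
  d/dy(-6y^2) = -12y
  d/dy(-10y) = -10
  d/dy(-8) = 0
p'(y) = 30y^5 - 50y^4 + 40y^3 + 21y^2 - 12y - 10


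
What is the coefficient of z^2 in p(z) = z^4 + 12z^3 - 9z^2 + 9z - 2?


Read off the coefficient of z^2: -9


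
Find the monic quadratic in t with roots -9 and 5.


p(t) = (t + 9)(t - 5)
Expand: t^2 + 4t - 45


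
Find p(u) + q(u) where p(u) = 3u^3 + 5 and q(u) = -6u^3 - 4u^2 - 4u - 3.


Align terms by degree and add:
  3u^3 + 5
  -6u^3 - 4u^2 - 4u - 3
= -3u^3 - 4u^2 - 4u + 2


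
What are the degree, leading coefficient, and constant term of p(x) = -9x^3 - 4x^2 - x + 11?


Highest power of x is 3, with coefficient -9. Constant term is 11.
Degree = 3, leading coefficient = -9, constant term = 11


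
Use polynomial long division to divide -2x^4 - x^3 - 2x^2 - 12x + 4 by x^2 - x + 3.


(-2x^4 - x^3 - 2x^2 - 12x + 4) / (x^2 - x + 3)
Step 1: -2x^2 * (x^2 - x + 3) = -2x^4 + 2x^3 - 6x^2; subtract.
Step 2: -3x * (x^2 - x + 3) = -3x^3 + 3x^2 - 9x; subtract.
Step 3: 1 * (x^2 - x + 3) = x^2 - x + 3; subtract.
Quotient: -2x^2 - 3x + 1, Remainder: -2x + 1


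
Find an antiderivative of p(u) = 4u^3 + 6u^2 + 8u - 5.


Reverse power rule on each term:
  ∫ 4u^3 du = u^4
  ∫ 6u^2 du = 2u^3
  ∫ 8u du = 4u^2
  ∫ -5 du = -5u
F(u) = u^4 + 2u^3 + 4u^2 - 5u + C


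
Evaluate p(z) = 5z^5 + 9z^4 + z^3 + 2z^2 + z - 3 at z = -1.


Using direct substitution:
  5 * (-1)^5 = -5
  9 * (-1)^4 = 9
  1 * (-1)^3 = -1
  2 * (-1)^2 = 2
  1 * (-1)^1 = -1
  constant: -3
Sum = -5 + 9 - 1 + 2 - 1 - 3 = 1


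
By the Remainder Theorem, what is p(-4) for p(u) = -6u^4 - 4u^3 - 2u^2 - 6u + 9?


By the Remainder Theorem, the remainder equals p(-4):
  -6*(-4)^4 = -1536
  -4*(-4)^3 = 256
  -2*(-4)^2 = -32
  -6*(-4)^1 = 24
  constant: 9
Sum: -1536 + 256 - 32 + 24 + 9 = -1279


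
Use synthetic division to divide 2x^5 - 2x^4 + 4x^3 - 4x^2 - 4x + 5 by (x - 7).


Synthetic division with c = 7. Coefficients: 2, -2, 4, -4, -4, 5
Bring down 2.
  2 * 7 = 14; 14 - 2 = 12
  12 * 7 = 84; 84 + 4 = 88
  88 * 7 = 616; 616 - 4 = 612
  612 * 7 = 4284; 4284 - 4 = 4280
  4280 * 7 = 29960; 29960 + 5 = 29965
Quotient: 2x^4 + 12x^3 + 88x^2 + 612x + 4280, Remainder: 29965


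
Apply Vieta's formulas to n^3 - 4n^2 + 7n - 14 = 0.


Monic cubic n^3+bn^2+cn+d=0: sum=-b, pairwise sum=c, product=-d.
b=-4, c=7, d=-14
r1+r2+r3 = 4
r1r2+r1r3+r2r3 = 7
r1r2r3 = 14


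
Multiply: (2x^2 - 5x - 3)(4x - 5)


Distribute each term of the first polynomial:
  (2x^2)(4x - 5) = 8x^3 - 10x^2
  (-5x)(4x - 5) = -20x^2 + 25x
  (-3)(4x - 5) = -12x + 15
Sum: 8x^3 - 30x^2 + 13x + 15


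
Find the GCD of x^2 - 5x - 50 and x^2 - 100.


Factor each:
  x^2 - 5x - 50 = (x - 10)(x + 5)
  x^2 - 100 = (x - 10)(x + 10)
Common monic factor: x - 10


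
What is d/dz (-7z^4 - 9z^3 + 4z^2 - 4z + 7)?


Apply the power rule term by term:
  d/dz(-7z^4) = -28z^3
  d/dz(-9z^3) = -27z^2
  d/dz(4z^2) = 8z
  d/dz(-4z) = -4
  d/dz(7) = 0
p'(z) = -28z^3 - 27z^2 + 8z - 4


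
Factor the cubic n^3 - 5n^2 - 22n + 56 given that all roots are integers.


Try integer roots (divisors of 56). n=7: p(7)=0.
Divide out (n - 7): quotient is n^2 + 2n - 8.
Factor the quadratic: (n + 4)(n - 2)
Result: (n - 7)(n + 4)(n - 2)


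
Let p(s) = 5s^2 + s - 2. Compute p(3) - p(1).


p(3) = 46
p(1) = 4
p(3) - p(1) = 46 - 4 = 42


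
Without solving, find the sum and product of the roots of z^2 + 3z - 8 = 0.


For az^2+bz+c=0: sum = -b/a, product = c/a.
a=1, b=3, c=-8
Sum = -(3)/1 = -3
Product = (-8)/1 = -8


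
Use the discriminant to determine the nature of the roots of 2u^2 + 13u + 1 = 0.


D = b^2 - 4ac = (13)^2 - 4(2)(1) = 169 - 8 = 161
Since D > 0: two distinct irrational roots


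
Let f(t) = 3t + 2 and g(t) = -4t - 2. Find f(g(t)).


Substitute g(t) into f:
f(g(t)) = 3*(-4t - 2) + 2
Expand and combine: -12t - 4


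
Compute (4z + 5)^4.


Expand (4z + 5)^4 by repeated multiplication:
  (4z + 5)^2 = 16z^2 + 40z + 25
  (4z + 5)^3 = 64z^3 + 240z^2 + 300z + 125
= 256z^4 + 1280z^3 + 2400z^2 + 2000z + 625


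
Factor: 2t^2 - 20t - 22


Roots satisfy r1 + r2 = -b/a = 10 and r1*r2 = c/a = -11.
So r1 = -1, r2 = 11.
2t^2 - 20t - 22 = 2(t - r1)(t - r2) = 2(t + 1)(t - 11)


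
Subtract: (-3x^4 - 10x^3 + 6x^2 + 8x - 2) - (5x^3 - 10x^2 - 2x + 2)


Distribute the minus sign:
  (-3x^4 - 10x^3 + 6x^2 + 8x - 2)
- (5x^3 - 10x^2 - 2x + 2)
Negate second polynomial: -5x^3 + 10x^2 + 2x - 2
Add: -3x^4 - 15x^3 + 16x^2 + 10x - 4


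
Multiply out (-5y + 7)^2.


Expand (-5y + 7)^2 by repeated multiplication:
= 25y^2 - 70y + 49


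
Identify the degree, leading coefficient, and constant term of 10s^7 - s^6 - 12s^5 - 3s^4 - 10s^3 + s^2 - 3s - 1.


Highest power of s is 7, with coefficient 10. Constant term is -1.
Degree = 7, leading coefficient = 10, constant term = -1


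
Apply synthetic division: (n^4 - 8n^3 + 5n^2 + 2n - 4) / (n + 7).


Synthetic division with c = -7. Coefficients: 1, -8, 5, 2, -4
Bring down 1.
  1 * -7 = -7; -7 - 8 = -15
  -15 * -7 = 105; 105 + 5 = 110
  110 * -7 = -770; -770 + 2 = -768
  -768 * -7 = 5376; 5376 - 4 = 5372
Quotient: n^3 - 15n^2 + 110n - 768, Remainder: 5372


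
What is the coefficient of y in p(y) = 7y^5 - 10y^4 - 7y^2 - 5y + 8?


Read off the coefficient of y: -5


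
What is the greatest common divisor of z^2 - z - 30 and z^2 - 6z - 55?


Factor each:
  z^2 - z - 30 = (z + 5)(z - 6)
  z^2 - 6z - 55 = (z + 5)(z - 11)
Common monic factor: z + 5


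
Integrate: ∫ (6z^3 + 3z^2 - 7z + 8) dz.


Reverse power rule on each term:
  ∫ 6z^3 dz = (3/2)z^4
  ∫ 3z^2 dz = z^3
  ∫ -7z dz = -(7/2)z^2
  ∫ 8 dz = 8z
F(z) = (3/2)z^4 + z^3 - (7/2)z^2 + 8z + C


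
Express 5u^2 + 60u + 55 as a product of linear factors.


Roots satisfy r1 + r2 = -b/a = -12 and r1*r2 = c/a = 11.
So r1 = -11, r2 = -1.
5u^2 + 60u + 55 = 5(u - r1)(u - r2) = 5(u + 11)(u + 1)


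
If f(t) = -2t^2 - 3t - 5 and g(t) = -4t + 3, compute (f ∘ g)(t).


Substitute g(t) into f:
f(g(t)) = -2*(-4t + 3)^2 + (-3)*(-4t + 3) + (-5)
(-4t + 3)^2 = 16t^2 - 24t + 9
Expand and combine: -32t^2 + 60t - 32


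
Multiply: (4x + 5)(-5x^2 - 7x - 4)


Distribute each term of the first polynomial:
  (4x)(-5x^2 - 7x - 4) = -20x^3 - 28x^2 - 16x
  (5)(-5x^2 - 7x - 4) = -25x^2 - 35x - 20
Sum: -20x^3 - 53x^2 - 51x - 20


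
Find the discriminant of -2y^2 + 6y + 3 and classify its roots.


D = b^2 - 4ac = (6)^2 - 4(-2)(3) = 36 + 24 = 60
Since D > 0: two distinct irrational roots


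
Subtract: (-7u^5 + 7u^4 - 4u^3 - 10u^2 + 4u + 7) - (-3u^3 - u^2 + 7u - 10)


Distribute the minus sign:
  (-7u^5 + 7u^4 - 4u^3 - 10u^2 + 4u + 7)
- (-3u^3 - u^2 + 7u - 10)
Negate second polynomial: 3u^3 + u^2 - 7u + 10
Add: -7u^5 + 7u^4 - u^3 - 9u^2 - 3u + 17


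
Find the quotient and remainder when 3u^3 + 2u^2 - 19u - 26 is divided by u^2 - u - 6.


(3u^3 + 2u^2 - 19u - 26) / (u^2 - u - 6)
Step 1: 3u * (u^2 - u - 6) = 3u^3 - 3u^2 - 18u; subtract.
Step 2: 5 * (u^2 - u - 6) = 5u^2 - 5u - 30; subtract.
Quotient: 3u + 5, Remainder: 4u + 4


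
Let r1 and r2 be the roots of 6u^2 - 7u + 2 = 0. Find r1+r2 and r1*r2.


For au^2+bu+c=0: sum = -b/a, product = c/a.
a=6, b=-7, c=2
Sum = -(-7)/6 = 7/6
Product = (2)/6 = 1/3


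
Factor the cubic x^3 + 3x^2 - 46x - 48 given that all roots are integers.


Try integer roots (divisors of -48). x=-8: p(-8)=0.
Divide out (x + 8): quotient is x^2 - 5x - 6.
Factor the quadratic: (x - 6)(x + 1)
Result: (x + 8)(x - 6)(x + 1)


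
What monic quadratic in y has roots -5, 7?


p(y) = (y + 5)(y - 7)
Expand: y^2 - 2y - 35


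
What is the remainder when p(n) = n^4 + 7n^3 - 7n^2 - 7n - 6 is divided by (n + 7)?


By the Remainder Theorem, the remainder equals p(-7):
  1*(-7)^4 = 2401
  7*(-7)^3 = -2401
  -7*(-7)^2 = -343
  -7*(-7)^1 = 49
  constant: -6
Sum: 2401 - 2401 - 343 + 49 - 6 = -300


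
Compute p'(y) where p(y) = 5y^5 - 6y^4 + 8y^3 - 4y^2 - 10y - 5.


Apply the power rule term by term:
  d/dy(5y^5) = 25y^4
  d/dy(-6y^4) = -24y^3
  d/dy(8y^3) = 24y^2
  d/dy(-4y^2) = -8y
  d/dy(-10y) = -10
  d/dy(-5) = 0
p'(y) = 25y^4 - 24y^3 + 24y^2 - 8y - 10


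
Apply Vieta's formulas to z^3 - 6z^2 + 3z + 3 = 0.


Monic cubic z^3+bz^2+cz+d=0: sum=-b, pairwise sum=c, product=-d.
b=-6, c=3, d=3
r1+r2+r3 = 6
r1r2+r1r3+r2r3 = 3
r1r2r3 = -3


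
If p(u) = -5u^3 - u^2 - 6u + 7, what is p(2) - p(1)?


p(2) = -49
p(1) = -5
p(2) - p(1) = -49 + 5 = -44


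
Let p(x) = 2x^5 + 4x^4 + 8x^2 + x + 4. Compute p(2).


Using direct substitution:
  2 * (2)^5 = 64
  4 * (2)^4 = 64
  0 * (2)^3 = 0
  8 * (2)^2 = 32
  1 * (2)^1 = 2
  constant: 4
Sum = 64 + 64 + 0 + 32 + 2 + 4 = 166


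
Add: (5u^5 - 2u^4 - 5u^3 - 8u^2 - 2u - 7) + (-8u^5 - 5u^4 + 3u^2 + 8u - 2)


Align terms by degree and add:
  5u^5 - 2u^4 - 5u^3 - 8u^2 - 2u - 7
  -8u^5 - 5u^4 + 3u^2 + 8u - 2
= -3u^5 - 7u^4 - 5u^3 - 5u^2 + 6u - 9


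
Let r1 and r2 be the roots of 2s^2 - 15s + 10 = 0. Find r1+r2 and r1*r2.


For as^2+bs+c=0: sum = -b/a, product = c/a.
a=2, b=-15, c=10
Sum = -(-15)/2 = 15/2
Product = (10)/2 = 5


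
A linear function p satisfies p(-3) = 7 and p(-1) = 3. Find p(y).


p(y) = my + b. Using p(-3)=7, p(-1)=3:
m = (7 - 3)/(-3 + 1) = 4/-2 = -2
b = 7 - m*(-3) = 7 - 6 = 1
p(y) = -2y + 1


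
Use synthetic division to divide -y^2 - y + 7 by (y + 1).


Synthetic division with c = -1. Coefficients: -1, -1, 7
Bring down -1.
  -1 * -1 = 1; 1 - 1 = 0
  0 * -1 = 0; 0 + 7 = 7
Quotient: -y, Remainder: 7


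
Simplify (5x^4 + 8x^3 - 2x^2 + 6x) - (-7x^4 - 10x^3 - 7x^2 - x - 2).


Distribute the minus sign:
  (5x^4 + 8x^3 - 2x^2 + 6x)
- (-7x^4 - 10x^3 - 7x^2 - x - 2)
Negate second polynomial: 7x^4 + 10x^3 + 7x^2 + x + 2
Add: 12x^4 + 18x^3 + 5x^2 + 7x + 2


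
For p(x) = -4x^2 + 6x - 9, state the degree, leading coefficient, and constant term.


Highest power of x is 2, with coefficient -4. Constant term is -9.
Degree = 2, leading coefficient = -4, constant term = -9


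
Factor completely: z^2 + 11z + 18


Roots satisfy r1 + r2 = -b/a = -11 and r1*r2 = c/a = 18.
So r1 = -2, r2 = -9.
z^2 + 11z + 18 = (z - r1)(z - r2) = (z + 2)(z + 9)


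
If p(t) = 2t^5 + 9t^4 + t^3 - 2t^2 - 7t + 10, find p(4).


Using direct substitution:
  2 * (4)^5 = 2048
  9 * (4)^4 = 2304
  1 * (4)^3 = 64
  -2 * (4)^2 = -32
  -7 * (4)^1 = -28
  constant: 10
Sum = 2048 + 2304 + 64 - 32 - 28 + 10 = 4366
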